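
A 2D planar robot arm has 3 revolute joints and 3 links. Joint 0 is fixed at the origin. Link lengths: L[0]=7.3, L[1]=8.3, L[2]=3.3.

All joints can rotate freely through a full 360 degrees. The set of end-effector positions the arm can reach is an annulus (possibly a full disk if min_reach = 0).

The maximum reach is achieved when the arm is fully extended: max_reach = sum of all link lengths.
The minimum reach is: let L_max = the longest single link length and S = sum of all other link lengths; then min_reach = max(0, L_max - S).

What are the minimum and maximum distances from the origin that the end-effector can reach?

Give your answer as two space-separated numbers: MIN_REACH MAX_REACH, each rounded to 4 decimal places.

Answer: 0.0000 18.9000

Derivation:
Link lengths: [7.3, 8.3, 3.3]
max_reach = 7.3 + 8.3 + 3.3 = 18.9
L_max = max([7.3, 8.3, 3.3]) = 8.3
S (sum of others) = 18.9 - 8.3 = 10.6
min_reach = max(0, 8.3 - 10.6) = max(0, -2.3) = 0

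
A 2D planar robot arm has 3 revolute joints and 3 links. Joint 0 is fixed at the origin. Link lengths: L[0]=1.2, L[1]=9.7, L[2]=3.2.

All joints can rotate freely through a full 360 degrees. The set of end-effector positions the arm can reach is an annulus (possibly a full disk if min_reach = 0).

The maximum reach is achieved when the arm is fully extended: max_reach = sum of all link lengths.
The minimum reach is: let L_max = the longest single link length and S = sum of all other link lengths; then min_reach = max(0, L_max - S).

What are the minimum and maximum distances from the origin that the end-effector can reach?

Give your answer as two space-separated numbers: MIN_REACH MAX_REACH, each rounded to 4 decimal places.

Answer: 5.3000 14.1000

Derivation:
Link lengths: [1.2, 9.7, 3.2]
max_reach = 1.2 + 9.7 + 3.2 = 14.1
L_max = max([1.2, 9.7, 3.2]) = 9.7
S (sum of others) = 14.1 - 9.7 = 4.4
min_reach = max(0, 9.7 - 4.4) = max(0, 5.3) = 5.3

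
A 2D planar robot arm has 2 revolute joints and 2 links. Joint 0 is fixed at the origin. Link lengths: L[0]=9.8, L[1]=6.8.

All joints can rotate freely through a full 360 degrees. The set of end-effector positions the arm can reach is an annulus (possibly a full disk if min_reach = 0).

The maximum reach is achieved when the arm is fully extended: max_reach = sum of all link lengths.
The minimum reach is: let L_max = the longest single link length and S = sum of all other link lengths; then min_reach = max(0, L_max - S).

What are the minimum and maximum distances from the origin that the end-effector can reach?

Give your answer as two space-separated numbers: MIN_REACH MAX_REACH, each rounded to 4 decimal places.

Answer: 3.0000 16.6000

Derivation:
Link lengths: [9.8, 6.8]
max_reach = 9.8 + 6.8 = 16.6
L_max = max([9.8, 6.8]) = 9.8
S (sum of others) = 16.6 - 9.8 = 6.8
min_reach = max(0, 9.8 - 6.8) = max(0, 3) = 3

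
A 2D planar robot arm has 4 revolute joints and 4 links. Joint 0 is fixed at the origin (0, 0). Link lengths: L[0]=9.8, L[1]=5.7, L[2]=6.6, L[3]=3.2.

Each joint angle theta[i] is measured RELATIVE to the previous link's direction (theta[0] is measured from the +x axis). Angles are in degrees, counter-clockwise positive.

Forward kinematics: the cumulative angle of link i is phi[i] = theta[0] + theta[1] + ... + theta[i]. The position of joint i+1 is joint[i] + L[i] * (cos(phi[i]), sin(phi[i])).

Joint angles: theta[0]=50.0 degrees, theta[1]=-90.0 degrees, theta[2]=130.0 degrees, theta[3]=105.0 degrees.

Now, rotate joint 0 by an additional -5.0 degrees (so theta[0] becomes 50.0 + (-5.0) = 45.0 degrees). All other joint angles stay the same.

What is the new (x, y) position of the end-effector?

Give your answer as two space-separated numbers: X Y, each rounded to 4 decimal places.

joint[0] = (0.0000, 0.0000)  (base)
link 0: phi[0] = 45 = 45 deg
  cos(45 deg) = 0.7071, sin(45 deg) = 0.7071
  joint[1] = (0.0000, 0.0000) + 9.8 * (0.7071, 0.7071) = (0.0000 + 6.9296, 0.0000 + 6.9296) = (6.9296, 6.9296)
link 1: phi[1] = 45 + -90 = -45 deg
  cos(-45 deg) = 0.7071, sin(-45 deg) = -0.7071
  joint[2] = (6.9296, 6.9296) + 5.7 * (0.7071, -0.7071) = (6.9296 + 4.0305, 6.9296 + -4.0305) = (10.9602, 2.8991)
link 2: phi[2] = 45 + -90 + 130 = 85 deg
  cos(85 deg) = 0.0872, sin(85 deg) = 0.9962
  joint[3] = (10.9602, 2.8991) + 6.6 * (0.0872, 0.9962) = (10.9602 + 0.5752, 2.8991 + 6.5749) = (11.5354, 9.4740)
link 3: phi[3] = 45 + -90 + 130 + 105 = 190 deg
  cos(190 deg) = -0.9848, sin(190 deg) = -0.1736
  joint[4] = (11.5354, 9.4740) + 3.2 * (-0.9848, -0.1736) = (11.5354 + -3.1514, 9.4740 + -0.5557) = (8.3840, 8.9183)
End effector: (8.3840, 8.9183)

Answer: 8.3840 8.9183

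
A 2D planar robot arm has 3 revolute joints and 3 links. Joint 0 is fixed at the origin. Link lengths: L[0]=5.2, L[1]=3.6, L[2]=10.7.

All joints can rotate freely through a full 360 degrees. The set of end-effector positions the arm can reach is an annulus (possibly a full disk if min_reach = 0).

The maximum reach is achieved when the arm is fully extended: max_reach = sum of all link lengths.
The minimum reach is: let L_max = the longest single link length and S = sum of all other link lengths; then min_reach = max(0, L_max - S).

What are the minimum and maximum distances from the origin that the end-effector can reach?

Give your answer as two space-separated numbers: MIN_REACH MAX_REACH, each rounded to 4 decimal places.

Answer: 1.9000 19.5000

Derivation:
Link lengths: [5.2, 3.6, 10.7]
max_reach = 5.2 + 3.6 + 10.7 = 19.5
L_max = max([5.2, 3.6, 10.7]) = 10.7
S (sum of others) = 19.5 - 10.7 = 8.8
min_reach = max(0, 10.7 - 8.8) = max(0, 1.9) = 1.9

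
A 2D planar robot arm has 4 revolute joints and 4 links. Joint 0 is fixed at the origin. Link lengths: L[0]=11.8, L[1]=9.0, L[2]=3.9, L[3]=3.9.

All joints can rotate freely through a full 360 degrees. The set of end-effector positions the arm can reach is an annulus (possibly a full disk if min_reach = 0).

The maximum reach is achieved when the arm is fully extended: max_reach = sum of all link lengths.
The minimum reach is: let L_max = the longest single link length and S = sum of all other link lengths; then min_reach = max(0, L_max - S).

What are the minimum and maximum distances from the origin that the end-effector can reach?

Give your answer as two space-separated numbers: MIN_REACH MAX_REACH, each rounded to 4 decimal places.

Link lengths: [11.8, 9.0, 3.9, 3.9]
max_reach = 11.8 + 9 + 3.9 + 3.9 = 28.6
L_max = max([11.8, 9.0, 3.9, 3.9]) = 11.8
S (sum of others) = 28.6 - 11.8 = 16.8
min_reach = max(0, 11.8 - 16.8) = max(0, -5) = 0

Answer: 0.0000 28.6000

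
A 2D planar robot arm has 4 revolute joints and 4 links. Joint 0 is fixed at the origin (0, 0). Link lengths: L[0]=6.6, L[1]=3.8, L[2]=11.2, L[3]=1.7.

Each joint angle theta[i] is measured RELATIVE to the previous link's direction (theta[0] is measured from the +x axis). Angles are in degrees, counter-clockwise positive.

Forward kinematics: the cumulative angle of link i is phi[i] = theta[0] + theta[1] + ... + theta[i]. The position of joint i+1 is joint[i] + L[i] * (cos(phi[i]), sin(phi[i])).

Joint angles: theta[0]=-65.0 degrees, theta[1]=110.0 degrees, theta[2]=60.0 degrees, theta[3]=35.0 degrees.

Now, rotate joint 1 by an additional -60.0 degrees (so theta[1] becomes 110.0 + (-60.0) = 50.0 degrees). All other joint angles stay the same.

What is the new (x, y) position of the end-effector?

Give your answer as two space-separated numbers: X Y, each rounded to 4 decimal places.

joint[0] = (0.0000, 0.0000)  (base)
link 0: phi[0] = -65 = -65 deg
  cos(-65 deg) = 0.4226, sin(-65 deg) = -0.9063
  joint[1] = (0.0000, 0.0000) + 6.6 * (0.4226, -0.9063) = (0.0000 + 2.7893, 0.0000 + -5.9816) = (2.7893, -5.9816)
link 1: phi[1] = -65 + 50 = -15 deg
  cos(-15 deg) = 0.9659, sin(-15 deg) = -0.2588
  joint[2] = (2.7893, -5.9816) + 3.8 * (0.9659, -0.2588) = (2.7893 + 3.6705, -5.9816 + -0.9835) = (6.4598, -6.9651)
link 2: phi[2] = -65 + 50 + 60 = 45 deg
  cos(45 deg) = 0.7071, sin(45 deg) = 0.7071
  joint[3] = (6.4598, -6.9651) + 11.2 * (0.7071, 0.7071) = (6.4598 + 7.9196, -6.9651 + 7.9196) = (14.3794, 0.9545)
link 3: phi[3] = -65 + 50 + 60 + 35 = 80 deg
  cos(80 deg) = 0.1736, sin(80 deg) = 0.9848
  joint[4] = (14.3794, 0.9545) + 1.7 * (0.1736, 0.9848) = (14.3794 + 0.2952, 0.9545 + 1.6742) = (14.6746, 2.6286)
End effector: (14.6746, 2.6286)

Answer: 14.6746 2.6286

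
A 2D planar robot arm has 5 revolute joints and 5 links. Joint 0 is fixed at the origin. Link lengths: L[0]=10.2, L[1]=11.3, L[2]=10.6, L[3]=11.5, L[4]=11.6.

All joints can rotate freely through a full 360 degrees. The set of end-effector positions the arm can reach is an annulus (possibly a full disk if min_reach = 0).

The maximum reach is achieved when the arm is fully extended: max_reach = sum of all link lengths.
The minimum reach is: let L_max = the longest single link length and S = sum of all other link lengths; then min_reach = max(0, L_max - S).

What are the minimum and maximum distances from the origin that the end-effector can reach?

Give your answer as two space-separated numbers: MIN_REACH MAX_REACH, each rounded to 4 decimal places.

Link lengths: [10.2, 11.3, 10.6, 11.5, 11.6]
max_reach = 10.2 + 11.3 + 10.6 + 11.5 + 11.6 = 55.2
L_max = max([10.2, 11.3, 10.6, 11.5, 11.6]) = 11.6
S (sum of others) = 55.2 - 11.6 = 43.6
min_reach = max(0, 11.6 - 43.6) = max(0, -32) = 0

Answer: 0.0000 55.2000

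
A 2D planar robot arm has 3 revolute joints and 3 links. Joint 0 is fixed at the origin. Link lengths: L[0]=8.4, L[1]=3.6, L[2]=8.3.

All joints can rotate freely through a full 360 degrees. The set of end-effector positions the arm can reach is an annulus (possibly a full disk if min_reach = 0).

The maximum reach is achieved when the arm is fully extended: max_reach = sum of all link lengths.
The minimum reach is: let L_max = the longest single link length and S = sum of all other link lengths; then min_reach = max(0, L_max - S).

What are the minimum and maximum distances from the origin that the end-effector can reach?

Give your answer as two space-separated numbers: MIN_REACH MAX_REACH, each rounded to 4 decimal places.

Link lengths: [8.4, 3.6, 8.3]
max_reach = 8.4 + 3.6 + 8.3 = 20.3
L_max = max([8.4, 3.6, 8.3]) = 8.4
S (sum of others) = 20.3 - 8.4 = 11.9
min_reach = max(0, 8.4 - 11.9) = max(0, -3.5) = 0

Answer: 0.0000 20.3000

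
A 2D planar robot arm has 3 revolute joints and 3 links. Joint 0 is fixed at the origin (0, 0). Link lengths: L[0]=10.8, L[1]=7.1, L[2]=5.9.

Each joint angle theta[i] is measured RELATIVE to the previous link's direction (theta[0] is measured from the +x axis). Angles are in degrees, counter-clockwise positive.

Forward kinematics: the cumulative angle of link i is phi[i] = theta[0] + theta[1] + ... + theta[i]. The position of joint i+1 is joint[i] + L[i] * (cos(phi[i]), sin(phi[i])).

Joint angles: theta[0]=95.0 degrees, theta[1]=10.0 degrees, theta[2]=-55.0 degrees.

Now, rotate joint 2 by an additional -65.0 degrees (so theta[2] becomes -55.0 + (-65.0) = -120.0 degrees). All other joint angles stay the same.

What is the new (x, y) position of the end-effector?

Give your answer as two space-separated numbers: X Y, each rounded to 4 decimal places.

joint[0] = (0.0000, 0.0000)  (base)
link 0: phi[0] = 95 = 95 deg
  cos(95 deg) = -0.0872, sin(95 deg) = 0.9962
  joint[1] = (0.0000, 0.0000) + 10.8 * (-0.0872, 0.9962) = (0.0000 + -0.9413, 0.0000 + 10.7589) = (-0.9413, 10.7589)
link 1: phi[1] = 95 + 10 = 105 deg
  cos(105 deg) = -0.2588, sin(105 deg) = 0.9659
  joint[2] = (-0.9413, 10.7589) + 7.1 * (-0.2588, 0.9659) = (-0.9413 + -1.8376, 10.7589 + 6.8581) = (-2.7789, 17.6170)
link 2: phi[2] = 95 + 10 + -120 = -15 deg
  cos(-15 deg) = 0.9659, sin(-15 deg) = -0.2588
  joint[3] = (-2.7789, 17.6170) + 5.9 * (0.9659, -0.2588) = (-2.7789 + 5.6990, 17.6170 + -1.5270) = (2.9201, 16.0899)
End effector: (2.9201, 16.0899)

Answer: 2.9201 16.0899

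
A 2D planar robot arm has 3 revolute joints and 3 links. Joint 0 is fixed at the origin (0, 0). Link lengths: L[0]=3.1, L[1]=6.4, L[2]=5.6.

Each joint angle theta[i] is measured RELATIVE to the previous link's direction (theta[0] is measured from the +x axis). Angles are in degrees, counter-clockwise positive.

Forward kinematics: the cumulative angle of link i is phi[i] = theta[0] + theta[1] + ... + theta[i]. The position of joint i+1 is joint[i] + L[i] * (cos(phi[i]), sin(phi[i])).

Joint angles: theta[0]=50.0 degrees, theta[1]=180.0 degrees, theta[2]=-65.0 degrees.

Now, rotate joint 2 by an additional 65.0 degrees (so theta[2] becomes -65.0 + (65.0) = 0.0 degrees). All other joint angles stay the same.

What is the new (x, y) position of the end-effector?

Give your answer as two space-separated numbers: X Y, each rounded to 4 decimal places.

Answer: -5.7208 -6.8178

Derivation:
joint[0] = (0.0000, 0.0000)  (base)
link 0: phi[0] = 50 = 50 deg
  cos(50 deg) = 0.6428, sin(50 deg) = 0.7660
  joint[1] = (0.0000, 0.0000) + 3.1 * (0.6428, 0.7660) = (0.0000 + 1.9926, 0.0000 + 2.3747) = (1.9926, 2.3747)
link 1: phi[1] = 50 + 180 = 230 deg
  cos(230 deg) = -0.6428, sin(230 deg) = -0.7660
  joint[2] = (1.9926, 2.3747) + 6.4 * (-0.6428, -0.7660) = (1.9926 + -4.1138, 2.3747 + -4.9027) = (-2.1212, -2.5279)
link 2: phi[2] = 50 + 180 + 0 = 230 deg
  cos(230 deg) = -0.6428, sin(230 deg) = -0.7660
  joint[3] = (-2.1212, -2.5279) + 5.6 * (-0.6428, -0.7660) = (-2.1212 + -3.5996, -2.5279 + -4.2898) = (-5.7208, -6.8178)
End effector: (-5.7208, -6.8178)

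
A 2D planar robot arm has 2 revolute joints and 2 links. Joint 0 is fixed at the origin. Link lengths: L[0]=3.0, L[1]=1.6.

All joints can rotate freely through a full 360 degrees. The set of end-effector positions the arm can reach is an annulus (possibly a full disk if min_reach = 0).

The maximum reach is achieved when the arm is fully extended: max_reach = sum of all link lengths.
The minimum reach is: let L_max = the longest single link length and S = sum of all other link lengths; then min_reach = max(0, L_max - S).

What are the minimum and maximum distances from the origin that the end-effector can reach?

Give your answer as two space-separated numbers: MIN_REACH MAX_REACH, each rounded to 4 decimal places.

Answer: 1.4000 4.6000

Derivation:
Link lengths: [3.0, 1.6]
max_reach = 3 + 1.6 = 4.6
L_max = max([3.0, 1.6]) = 3
S (sum of others) = 4.6 - 3 = 1.6
min_reach = max(0, 3 - 1.6) = max(0, 1.4) = 1.4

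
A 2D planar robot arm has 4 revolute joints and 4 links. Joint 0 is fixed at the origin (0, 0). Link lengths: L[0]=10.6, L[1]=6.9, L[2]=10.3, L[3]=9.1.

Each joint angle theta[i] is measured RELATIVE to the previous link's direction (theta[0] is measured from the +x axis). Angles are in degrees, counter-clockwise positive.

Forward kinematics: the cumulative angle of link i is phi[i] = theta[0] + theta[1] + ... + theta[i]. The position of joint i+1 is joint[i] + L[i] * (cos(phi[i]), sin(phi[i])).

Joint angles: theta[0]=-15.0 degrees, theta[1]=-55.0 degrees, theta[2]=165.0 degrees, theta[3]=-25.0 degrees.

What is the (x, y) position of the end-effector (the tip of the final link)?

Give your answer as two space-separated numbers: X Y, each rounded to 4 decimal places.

Answer: 14.8134 9.5846

Derivation:
joint[0] = (0.0000, 0.0000)  (base)
link 0: phi[0] = -15 = -15 deg
  cos(-15 deg) = 0.9659, sin(-15 deg) = -0.2588
  joint[1] = (0.0000, 0.0000) + 10.6 * (0.9659, -0.2588) = (0.0000 + 10.2388, 0.0000 + -2.7435) = (10.2388, -2.7435)
link 1: phi[1] = -15 + -55 = -70 deg
  cos(-70 deg) = 0.3420, sin(-70 deg) = -0.9397
  joint[2] = (10.2388, -2.7435) + 6.9 * (0.3420, -0.9397) = (10.2388 + 2.3599, -2.7435 + -6.4839) = (12.5988, -9.2274)
link 2: phi[2] = -15 + -55 + 165 = 95 deg
  cos(95 deg) = -0.0872, sin(95 deg) = 0.9962
  joint[3] = (12.5988, -9.2274) + 10.3 * (-0.0872, 0.9962) = (12.5988 + -0.8977, -9.2274 + 10.2608) = (11.7010, 1.0334)
link 3: phi[3] = -15 + -55 + 165 + -25 = 70 deg
  cos(70 deg) = 0.3420, sin(70 deg) = 0.9397
  joint[4] = (11.7010, 1.0334) + 9.1 * (0.3420, 0.9397) = (11.7010 + 3.1124, 1.0334 + 8.5512) = (14.8134, 9.5846)
End effector: (14.8134, 9.5846)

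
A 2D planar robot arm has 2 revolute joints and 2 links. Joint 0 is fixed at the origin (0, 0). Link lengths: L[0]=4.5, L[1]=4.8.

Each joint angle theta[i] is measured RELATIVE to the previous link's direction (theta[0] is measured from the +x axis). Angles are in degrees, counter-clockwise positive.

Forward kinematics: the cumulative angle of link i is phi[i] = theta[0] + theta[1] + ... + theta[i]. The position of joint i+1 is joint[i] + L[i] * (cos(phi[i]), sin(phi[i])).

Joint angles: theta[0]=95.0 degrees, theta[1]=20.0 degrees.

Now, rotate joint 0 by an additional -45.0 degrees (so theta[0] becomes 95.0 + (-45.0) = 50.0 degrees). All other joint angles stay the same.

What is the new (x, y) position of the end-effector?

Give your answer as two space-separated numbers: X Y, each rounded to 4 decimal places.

joint[0] = (0.0000, 0.0000)  (base)
link 0: phi[0] = 50 = 50 deg
  cos(50 deg) = 0.6428, sin(50 deg) = 0.7660
  joint[1] = (0.0000, 0.0000) + 4.5 * (0.6428, 0.7660) = (0.0000 + 2.8925, 0.0000 + 3.4472) = (2.8925, 3.4472)
link 1: phi[1] = 50 + 20 = 70 deg
  cos(70 deg) = 0.3420, sin(70 deg) = 0.9397
  joint[2] = (2.8925, 3.4472) + 4.8 * (0.3420, 0.9397) = (2.8925 + 1.6417, 3.4472 + 4.5105) = (4.5342, 7.9577)
End effector: (4.5342, 7.9577)

Answer: 4.5342 7.9577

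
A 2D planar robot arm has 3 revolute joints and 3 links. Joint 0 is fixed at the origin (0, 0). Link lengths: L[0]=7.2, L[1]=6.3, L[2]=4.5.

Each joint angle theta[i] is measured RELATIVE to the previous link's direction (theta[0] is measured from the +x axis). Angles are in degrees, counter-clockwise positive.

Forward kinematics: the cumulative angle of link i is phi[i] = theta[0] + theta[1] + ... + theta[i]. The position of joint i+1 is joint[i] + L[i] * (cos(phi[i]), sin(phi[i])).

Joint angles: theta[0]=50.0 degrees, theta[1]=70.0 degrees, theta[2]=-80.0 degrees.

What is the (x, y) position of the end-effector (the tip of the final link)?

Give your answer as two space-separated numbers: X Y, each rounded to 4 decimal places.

Answer: 4.9253 13.8640

Derivation:
joint[0] = (0.0000, 0.0000)  (base)
link 0: phi[0] = 50 = 50 deg
  cos(50 deg) = 0.6428, sin(50 deg) = 0.7660
  joint[1] = (0.0000, 0.0000) + 7.2 * (0.6428, 0.7660) = (0.0000 + 4.6281, 0.0000 + 5.5155) = (4.6281, 5.5155)
link 1: phi[1] = 50 + 70 = 120 deg
  cos(120 deg) = -0.5000, sin(120 deg) = 0.8660
  joint[2] = (4.6281, 5.5155) + 6.3 * (-0.5000, 0.8660) = (4.6281 + -3.1500, 5.5155 + 5.4560) = (1.4781, 10.9715)
link 2: phi[2] = 50 + 70 + -80 = 40 deg
  cos(40 deg) = 0.7660, sin(40 deg) = 0.6428
  joint[3] = (1.4781, 10.9715) + 4.5 * (0.7660, 0.6428) = (1.4781 + 3.4472, 10.9715 + 2.8925) = (4.9253, 13.8640)
End effector: (4.9253, 13.8640)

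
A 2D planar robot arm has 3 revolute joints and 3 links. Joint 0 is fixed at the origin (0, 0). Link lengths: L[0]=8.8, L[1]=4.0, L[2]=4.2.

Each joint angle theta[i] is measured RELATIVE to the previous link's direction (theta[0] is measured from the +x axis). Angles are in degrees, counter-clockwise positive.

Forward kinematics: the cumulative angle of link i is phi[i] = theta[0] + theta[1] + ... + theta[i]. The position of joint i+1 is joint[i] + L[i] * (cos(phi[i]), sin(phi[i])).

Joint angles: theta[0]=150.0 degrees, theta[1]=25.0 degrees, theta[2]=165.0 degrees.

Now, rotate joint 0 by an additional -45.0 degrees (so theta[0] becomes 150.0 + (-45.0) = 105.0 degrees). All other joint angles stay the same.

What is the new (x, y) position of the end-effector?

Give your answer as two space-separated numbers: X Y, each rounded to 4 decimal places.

joint[0] = (0.0000, 0.0000)  (base)
link 0: phi[0] = 105 = 105 deg
  cos(105 deg) = -0.2588, sin(105 deg) = 0.9659
  joint[1] = (0.0000, 0.0000) + 8.8 * (-0.2588, 0.9659) = (0.0000 + -2.2776, 0.0000 + 8.5001) = (-2.2776, 8.5001)
link 1: phi[1] = 105 + 25 = 130 deg
  cos(130 deg) = -0.6428, sin(130 deg) = 0.7660
  joint[2] = (-2.2776, 8.5001) + 4 * (-0.6428, 0.7660) = (-2.2776 + -2.5712, 8.5001 + 3.0642) = (-4.8488, 11.5643)
link 2: phi[2] = 105 + 25 + 165 = 295 deg
  cos(295 deg) = 0.4226, sin(295 deg) = -0.9063
  joint[3] = (-4.8488, 11.5643) + 4.2 * (0.4226, -0.9063) = (-4.8488 + 1.7750, 11.5643 + -3.8065) = (-3.0738, 7.7578)
End effector: (-3.0738, 7.7578)

Answer: -3.0738 7.7578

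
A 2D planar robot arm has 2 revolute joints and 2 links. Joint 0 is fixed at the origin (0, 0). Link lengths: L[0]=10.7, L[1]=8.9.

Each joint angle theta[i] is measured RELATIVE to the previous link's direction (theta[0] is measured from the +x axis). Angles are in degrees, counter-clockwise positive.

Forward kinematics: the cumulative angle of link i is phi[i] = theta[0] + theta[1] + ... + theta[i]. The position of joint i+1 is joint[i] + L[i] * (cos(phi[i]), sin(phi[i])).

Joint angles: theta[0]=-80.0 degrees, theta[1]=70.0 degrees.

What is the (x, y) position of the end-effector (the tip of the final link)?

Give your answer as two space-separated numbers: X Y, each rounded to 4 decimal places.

Answer: 10.6228 -12.0829

Derivation:
joint[0] = (0.0000, 0.0000)  (base)
link 0: phi[0] = -80 = -80 deg
  cos(-80 deg) = 0.1736, sin(-80 deg) = -0.9848
  joint[1] = (0.0000, 0.0000) + 10.7 * (0.1736, -0.9848) = (0.0000 + 1.8580, 0.0000 + -10.5374) = (1.8580, -10.5374)
link 1: phi[1] = -80 + 70 = -10 deg
  cos(-10 deg) = 0.9848, sin(-10 deg) = -0.1736
  joint[2] = (1.8580, -10.5374) + 8.9 * (0.9848, -0.1736) = (1.8580 + 8.7648, -10.5374 + -1.5455) = (10.6228, -12.0829)
End effector: (10.6228, -12.0829)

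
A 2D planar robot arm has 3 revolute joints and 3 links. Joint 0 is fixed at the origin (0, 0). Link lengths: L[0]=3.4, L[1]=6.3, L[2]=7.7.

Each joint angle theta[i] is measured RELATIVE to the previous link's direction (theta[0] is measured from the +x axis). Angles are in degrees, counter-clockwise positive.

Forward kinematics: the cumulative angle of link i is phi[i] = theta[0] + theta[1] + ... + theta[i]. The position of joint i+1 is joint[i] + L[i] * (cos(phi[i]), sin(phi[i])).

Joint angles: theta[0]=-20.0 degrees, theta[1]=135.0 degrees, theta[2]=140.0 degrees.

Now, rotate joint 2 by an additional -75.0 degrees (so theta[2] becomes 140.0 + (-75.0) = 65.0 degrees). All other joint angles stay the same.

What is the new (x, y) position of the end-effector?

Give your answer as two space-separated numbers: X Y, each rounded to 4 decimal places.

joint[0] = (0.0000, 0.0000)  (base)
link 0: phi[0] = -20 = -20 deg
  cos(-20 deg) = 0.9397, sin(-20 deg) = -0.3420
  joint[1] = (0.0000, 0.0000) + 3.4 * (0.9397, -0.3420) = (0.0000 + 3.1950, 0.0000 + -1.1629) = (3.1950, -1.1629)
link 1: phi[1] = -20 + 135 = 115 deg
  cos(115 deg) = -0.4226, sin(115 deg) = 0.9063
  joint[2] = (3.1950, -1.1629) + 6.3 * (-0.4226, 0.9063) = (3.1950 + -2.6625, -1.1629 + 5.7097) = (0.5325, 4.5469)
link 2: phi[2] = -20 + 135 + 65 = 180 deg
  cos(180 deg) = -1.0000, sin(180 deg) = 0.0000
  joint[3] = (0.5325, 4.5469) + 7.7 * (-1.0000, 0.0000) = (0.5325 + -7.7000, 4.5469 + 0.0000) = (-7.1675, 4.5469)
End effector: (-7.1675, 4.5469)

Answer: -7.1675 4.5469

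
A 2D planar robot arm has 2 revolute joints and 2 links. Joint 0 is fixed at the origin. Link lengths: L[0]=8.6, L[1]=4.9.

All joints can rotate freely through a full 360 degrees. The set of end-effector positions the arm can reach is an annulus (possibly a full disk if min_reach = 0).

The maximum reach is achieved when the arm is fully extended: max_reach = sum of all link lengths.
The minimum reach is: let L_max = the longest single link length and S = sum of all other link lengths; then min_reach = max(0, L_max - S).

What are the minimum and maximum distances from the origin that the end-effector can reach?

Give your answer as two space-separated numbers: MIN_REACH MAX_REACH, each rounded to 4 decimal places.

Link lengths: [8.6, 4.9]
max_reach = 8.6 + 4.9 = 13.5
L_max = max([8.6, 4.9]) = 8.6
S (sum of others) = 13.5 - 8.6 = 4.9
min_reach = max(0, 8.6 - 4.9) = max(0, 3.7) = 3.7

Answer: 3.7000 13.5000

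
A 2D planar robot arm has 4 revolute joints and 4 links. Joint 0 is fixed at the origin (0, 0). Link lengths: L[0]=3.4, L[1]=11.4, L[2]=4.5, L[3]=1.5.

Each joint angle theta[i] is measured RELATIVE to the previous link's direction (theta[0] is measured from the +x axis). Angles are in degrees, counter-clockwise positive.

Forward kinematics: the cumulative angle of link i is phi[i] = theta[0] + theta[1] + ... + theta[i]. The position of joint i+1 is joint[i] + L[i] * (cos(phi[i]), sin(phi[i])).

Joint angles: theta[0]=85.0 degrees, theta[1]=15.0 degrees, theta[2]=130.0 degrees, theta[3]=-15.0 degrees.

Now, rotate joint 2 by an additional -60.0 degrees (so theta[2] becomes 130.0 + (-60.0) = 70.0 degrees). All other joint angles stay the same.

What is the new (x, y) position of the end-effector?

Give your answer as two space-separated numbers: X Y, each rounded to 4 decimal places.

Answer: -7.4744 16.0292

Derivation:
joint[0] = (0.0000, 0.0000)  (base)
link 0: phi[0] = 85 = 85 deg
  cos(85 deg) = 0.0872, sin(85 deg) = 0.9962
  joint[1] = (0.0000, 0.0000) + 3.4 * (0.0872, 0.9962) = (0.0000 + 0.2963, 0.0000 + 3.3871) = (0.2963, 3.3871)
link 1: phi[1] = 85 + 15 = 100 deg
  cos(100 deg) = -0.1736, sin(100 deg) = 0.9848
  joint[2] = (0.2963, 3.3871) + 11.4 * (-0.1736, 0.9848) = (0.2963 + -1.9796, 3.3871 + 11.2268) = (-1.6833, 14.6139)
link 2: phi[2] = 85 + 15 + 70 = 170 deg
  cos(170 deg) = -0.9848, sin(170 deg) = 0.1736
  joint[3] = (-1.6833, 14.6139) + 4.5 * (-0.9848, 0.1736) = (-1.6833 + -4.4316, 14.6139 + 0.7814) = (-6.1149, 15.3953)
link 3: phi[3] = 85 + 15 + 70 + -15 = 155 deg
  cos(155 deg) = -0.9063, sin(155 deg) = 0.4226
  joint[4] = (-6.1149, 15.3953) + 1.5 * (-0.9063, 0.4226) = (-6.1149 + -1.3595, 15.3953 + 0.6339) = (-7.4744, 16.0292)
End effector: (-7.4744, 16.0292)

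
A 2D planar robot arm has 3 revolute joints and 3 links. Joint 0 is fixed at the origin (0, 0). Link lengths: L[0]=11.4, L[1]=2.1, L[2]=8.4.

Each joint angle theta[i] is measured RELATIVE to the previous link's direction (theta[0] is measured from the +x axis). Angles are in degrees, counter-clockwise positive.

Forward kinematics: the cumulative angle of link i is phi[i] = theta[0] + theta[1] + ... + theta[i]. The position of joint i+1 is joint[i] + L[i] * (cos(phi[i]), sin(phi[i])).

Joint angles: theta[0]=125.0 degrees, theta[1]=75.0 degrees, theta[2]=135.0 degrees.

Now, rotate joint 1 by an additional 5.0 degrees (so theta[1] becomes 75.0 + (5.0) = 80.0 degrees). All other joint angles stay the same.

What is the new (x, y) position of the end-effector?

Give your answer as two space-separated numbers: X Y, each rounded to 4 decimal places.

Answer: -0.5486 5.5779

Derivation:
joint[0] = (0.0000, 0.0000)  (base)
link 0: phi[0] = 125 = 125 deg
  cos(125 deg) = -0.5736, sin(125 deg) = 0.8192
  joint[1] = (0.0000, 0.0000) + 11.4 * (-0.5736, 0.8192) = (0.0000 + -6.5388, 0.0000 + 9.3383) = (-6.5388, 9.3383)
link 1: phi[1] = 125 + 80 = 205 deg
  cos(205 deg) = -0.9063, sin(205 deg) = -0.4226
  joint[2] = (-6.5388, 9.3383) + 2.1 * (-0.9063, -0.4226) = (-6.5388 + -1.9032, 9.3383 + -0.8875) = (-8.4420, 8.4508)
link 2: phi[2] = 125 + 80 + 135 = 340 deg
  cos(340 deg) = 0.9397, sin(340 deg) = -0.3420
  joint[3] = (-8.4420, 8.4508) + 8.4 * (0.9397, -0.3420) = (-8.4420 + 7.8934, 8.4508 + -2.8730) = (-0.5486, 5.5779)
End effector: (-0.5486, 5.5779)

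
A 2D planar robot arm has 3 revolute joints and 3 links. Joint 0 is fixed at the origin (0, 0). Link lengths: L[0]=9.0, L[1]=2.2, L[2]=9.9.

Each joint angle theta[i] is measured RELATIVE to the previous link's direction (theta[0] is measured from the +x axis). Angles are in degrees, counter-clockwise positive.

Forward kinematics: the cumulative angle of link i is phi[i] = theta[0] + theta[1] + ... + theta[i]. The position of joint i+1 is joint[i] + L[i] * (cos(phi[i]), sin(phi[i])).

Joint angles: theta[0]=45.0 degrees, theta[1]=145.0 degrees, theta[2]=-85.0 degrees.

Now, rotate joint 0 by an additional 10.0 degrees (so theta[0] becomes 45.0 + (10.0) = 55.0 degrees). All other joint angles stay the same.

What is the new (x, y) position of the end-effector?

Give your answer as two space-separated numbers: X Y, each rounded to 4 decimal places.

Answer: -1.0891 15.5924

Derivation:
joint[0] = (0.0000, 0.0000)  (base)
link 0: phi[0] = 55 = 55 deg
  cos(55 deg) = 0.5736, sin(55 deg) = 0.8192
  joint[1] = (0.0000, 0.0000) + 9 * (0.5736, 0.8192) = (0.0000 + 5.1622, 0.0000 + 7.3724) = (5.1622, 7.3724)
link 1: phi[1] = 55 + 145 = 200 deg
  cos(200 deg) = -0.9397, sin(200 deg) = -0.3420
  joint[2] = (5.1622, 7.3724) + 2.2 * (-0.9397, -0.3420) = (5.1622 + -2.0673, 7.3724 + -0.7524) = (3.0949, 6.6199)
link 2: phi[2] = 55 + 145 + -85 = 115 deg
  cos(115 deg) = -0.4226, sin(115 deg) = 0.9063
  joint[3] = (3.0949, 6.6199) + 9.9 * (-0.4226, 0.9063) = (3.0949 + -4.1839, 6.6199 + 8.9724) = (-1.0891, 15.5924)
End effector: (-1.0891, 15.5924)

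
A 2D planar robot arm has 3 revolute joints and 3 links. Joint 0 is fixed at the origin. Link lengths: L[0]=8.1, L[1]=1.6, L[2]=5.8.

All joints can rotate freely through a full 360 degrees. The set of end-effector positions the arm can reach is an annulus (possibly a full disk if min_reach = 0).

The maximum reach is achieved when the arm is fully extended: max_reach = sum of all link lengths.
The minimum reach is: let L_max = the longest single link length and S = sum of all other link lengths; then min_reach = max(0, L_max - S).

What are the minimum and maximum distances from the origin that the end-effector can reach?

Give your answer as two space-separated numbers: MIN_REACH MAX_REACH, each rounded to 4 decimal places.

Link lengths: [8.1, 1.6, 5.8]
max_reach = 8.1 + 1.6 + 5.8 = 15.5
L_max = max([8.1, 1.6, 5.8]) = 8.1
S (sum of others) = 15.5 - 8.1 = 7.4
min_reach = max(0, 8.1 - 7.4) = max(0, 0.7) = 0.7

Answer: 0.7000 15.5000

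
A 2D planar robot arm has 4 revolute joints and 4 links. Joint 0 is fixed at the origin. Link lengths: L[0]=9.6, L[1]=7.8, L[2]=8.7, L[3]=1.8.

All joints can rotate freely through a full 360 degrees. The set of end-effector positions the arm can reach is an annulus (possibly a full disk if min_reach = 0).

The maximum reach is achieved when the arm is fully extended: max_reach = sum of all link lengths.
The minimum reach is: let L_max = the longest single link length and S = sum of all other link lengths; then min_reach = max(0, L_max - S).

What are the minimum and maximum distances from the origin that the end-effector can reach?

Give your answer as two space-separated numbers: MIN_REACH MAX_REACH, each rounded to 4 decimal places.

Link lengths: [9.6, 7.8, 8.7, 1.8]
max_reach = 9.6 + 7.8 + 8.7 + 1.8 = 27.9
L_max = max([9.6, 7.8, 8.7, 1.8]) = 9.6
S (sum of others) = 27.9 - 9.6 = 18.3
min_reach = max(0, 9.6 - 18.3) = max(0, -8.7) = 0

Answer: 0.0000 27.9000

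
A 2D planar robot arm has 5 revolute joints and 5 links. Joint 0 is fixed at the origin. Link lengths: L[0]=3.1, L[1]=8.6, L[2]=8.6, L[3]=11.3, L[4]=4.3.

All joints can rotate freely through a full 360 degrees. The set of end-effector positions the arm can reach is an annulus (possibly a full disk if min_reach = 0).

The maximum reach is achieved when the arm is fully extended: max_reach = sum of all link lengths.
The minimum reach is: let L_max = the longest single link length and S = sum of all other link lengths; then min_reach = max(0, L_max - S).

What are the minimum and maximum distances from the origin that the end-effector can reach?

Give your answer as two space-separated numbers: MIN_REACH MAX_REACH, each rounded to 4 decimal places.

Answer: 0.0000 35.9000

Derivation:
Link lengths: [3.1, 8.6, 8.6, 11.3, 4.3]
max_reach = 3.1 + 8.6 + 8.6 + 11.3 + 4.3 = 35.9
L_max = max([3.1, 8.6, 8.6, 11.3, 4.3]) = 11.3
S (sum of others) = 35.9 - 11.3 = 24.6
min_reach = max(0, 11.3 - 24.6) = max(0, -13.3) = 0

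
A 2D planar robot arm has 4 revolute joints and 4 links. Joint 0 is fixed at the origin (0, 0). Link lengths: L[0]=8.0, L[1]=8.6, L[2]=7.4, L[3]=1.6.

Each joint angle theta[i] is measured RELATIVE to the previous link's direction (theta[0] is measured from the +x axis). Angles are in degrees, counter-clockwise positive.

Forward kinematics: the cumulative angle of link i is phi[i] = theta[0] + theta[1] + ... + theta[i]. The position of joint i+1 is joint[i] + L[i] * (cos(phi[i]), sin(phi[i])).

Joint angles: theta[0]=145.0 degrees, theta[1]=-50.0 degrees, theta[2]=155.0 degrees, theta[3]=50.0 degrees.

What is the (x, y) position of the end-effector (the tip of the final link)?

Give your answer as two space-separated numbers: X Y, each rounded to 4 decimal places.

Answer: -9.0337 4.8165

Derivation:
joint[0] = (0.0000, 0.0000)  (base)
link 0: phi[0] = 145 = 145 deg
  cos(145 deg) = -0.8192, sin(145 deg) = 0.5736
  joint[1] = (0.0000, 0.0000) + 8 * (-0.8192, 0.5736) = (0.0000 + -6.5532, 0.0000 + 4.5886) = (-6.5532, 4.5886)
link 1: phi[1] = 145 + -50 = 95 deg
  cos(95 deg) = -0.0872, sin(95 deg) = 0.9962
  joint[2] = (-6.5532, 4.5886) + 8.6 * (-0.0872, 0.9962) = (-6.5532 + -0.7495, 4.5886 + 8.5673) = (-7.3028, 13.1559)
link 2: phi[2] = 145 + -50 + 155 = 250 deg
  cos(250 deg) = -0.3420, sin(250 deg) = -0.9397
  joint[3] = (-7.3028, 13.1559) + 7.4 * (-0.3420, -0.9397) = (-7.3028 + -2.5309, 13.1559 + -6.9537) = (-9.8337, 6.2022)
link 3: phi[3] = 145 + -50 + 155 + 50 = 300 deg
  cos(300 deg) = 0.5000, sin(300 deg) = -0.8660
  joint[4] = (-9.8337, 6.2022) + 1.6 * (0.5000, -0.8660) = (-9.8337 + 0.8000, 6.2022 + -1.3856) = (-9.0337, 4.8165)
End effector: (-9.0337, 4.8165)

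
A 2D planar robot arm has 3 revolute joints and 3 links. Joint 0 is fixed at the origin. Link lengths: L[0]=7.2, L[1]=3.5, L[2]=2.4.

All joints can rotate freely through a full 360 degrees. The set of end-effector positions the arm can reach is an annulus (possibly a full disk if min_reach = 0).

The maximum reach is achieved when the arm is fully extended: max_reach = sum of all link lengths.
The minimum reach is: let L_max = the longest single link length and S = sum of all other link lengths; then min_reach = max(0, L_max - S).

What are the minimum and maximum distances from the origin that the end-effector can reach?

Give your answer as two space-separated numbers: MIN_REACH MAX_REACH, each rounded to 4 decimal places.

Link lengths: [7.2, 3.5, 2.4]
max_reach = 7.2 + 3.5 + 2.4 = 13.1
L_max = max([7.2, 3.5, 2.4]) = 7.2
S (sum of others) = 13.1 - 7.2 = 5.9
min_reach = max(0, 7.2 - 5.9) = max(0, 1.3) = 1.3

Answer: 1.3000 13.1000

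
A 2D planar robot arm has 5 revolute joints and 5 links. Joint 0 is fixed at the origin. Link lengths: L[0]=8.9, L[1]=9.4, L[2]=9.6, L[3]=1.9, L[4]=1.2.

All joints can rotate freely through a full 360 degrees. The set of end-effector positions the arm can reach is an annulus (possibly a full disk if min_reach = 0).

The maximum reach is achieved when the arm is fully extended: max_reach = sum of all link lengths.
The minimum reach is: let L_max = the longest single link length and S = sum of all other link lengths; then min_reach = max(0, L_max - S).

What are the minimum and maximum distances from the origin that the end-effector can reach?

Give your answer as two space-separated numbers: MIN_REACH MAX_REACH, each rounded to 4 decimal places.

Link lengths: [8.9, 9.4, 9.6, 1.9, 1.2]
max_reach = 8.9 + 9.4 + 9.6 + 1.9 + 1.2 = 31
L_max = max([8.9, 9.4, 9.6, 1.9, 1.2]) = 9.6
S (sum of others) = 31 - 9.6 = 21.4
min_reach = max(0, 9.6 - 21.4) = max(0, -11.8) = 0

Answer: 0.0000 31.0000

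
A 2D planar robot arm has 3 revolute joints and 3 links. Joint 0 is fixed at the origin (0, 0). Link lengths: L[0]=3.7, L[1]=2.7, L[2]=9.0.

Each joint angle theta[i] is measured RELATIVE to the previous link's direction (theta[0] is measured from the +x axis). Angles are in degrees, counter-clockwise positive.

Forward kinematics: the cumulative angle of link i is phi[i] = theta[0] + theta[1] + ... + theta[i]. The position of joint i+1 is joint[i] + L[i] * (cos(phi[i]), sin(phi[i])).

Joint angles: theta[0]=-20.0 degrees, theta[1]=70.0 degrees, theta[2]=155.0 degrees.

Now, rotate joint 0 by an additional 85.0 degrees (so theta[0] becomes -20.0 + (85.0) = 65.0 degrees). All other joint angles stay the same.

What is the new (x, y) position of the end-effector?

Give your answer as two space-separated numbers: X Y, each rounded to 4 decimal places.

Answer: 2.7327 -3.1947

Derivation:
joint[0] = (0.0000, 0.0000)  (base)
link 0: phi[0] = 65 = 65 deg
  cos(65 deg) = 0.4226, sin(65 deg) = 0.9063
  joint[1] = (0.0000, 0.0000) + 3.7 * (0.4226, 0.9063) = (0.0000 + 1.5637, 0.0000 + 3.3533) = (1.5637, 3.3533)
link 1: phi[1] = 65 + 70 = 135 deg
  cos(135 deg) = -0.7071, sin(135 deg) = 0.7071
  joint[2] = (1.5637, 3.3533) + 2.7 * (-0.7071, 0.7071) = (1.5637 + -1.9092, 3.3533 + 1.9092) = (-0.3455, 5.2625)
link 2: phi[2] = 65 + 70 + 155 = 290 deg
  cos(290 deg) = 0.3420, sin(290 deg) = -0.9397
  joint[3] = (-0.3455, 5.2625) + 9 * (0.3420, -0.9397) = (-0.3455 + 3.0782, 5.2625 + -8.4572) = (2.7327, -3.1947)
End effector: (2.7327, -3.1947)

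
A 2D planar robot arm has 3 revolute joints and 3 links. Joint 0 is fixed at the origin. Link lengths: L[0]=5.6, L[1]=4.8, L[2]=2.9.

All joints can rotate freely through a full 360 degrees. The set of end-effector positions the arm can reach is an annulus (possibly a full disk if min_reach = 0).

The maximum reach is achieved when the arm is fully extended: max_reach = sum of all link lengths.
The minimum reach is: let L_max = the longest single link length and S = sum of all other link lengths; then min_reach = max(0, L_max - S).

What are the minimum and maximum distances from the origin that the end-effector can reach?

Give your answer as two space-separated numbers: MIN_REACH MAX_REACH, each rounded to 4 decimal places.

Link lengths: [5.6, 4.8, 2.9]
max_reach = 5.6 + 4.8 + 2.9 = 13.3
L_max = max([5.6, 4.8, 2.9]) = 5.6
S (sum of others) = 13.3 - 5.6 = 7.7
min_reach = max(0, 5.6 - 7.7) = max(0, -2.1) = 0

Answer: 0.0000 13.3000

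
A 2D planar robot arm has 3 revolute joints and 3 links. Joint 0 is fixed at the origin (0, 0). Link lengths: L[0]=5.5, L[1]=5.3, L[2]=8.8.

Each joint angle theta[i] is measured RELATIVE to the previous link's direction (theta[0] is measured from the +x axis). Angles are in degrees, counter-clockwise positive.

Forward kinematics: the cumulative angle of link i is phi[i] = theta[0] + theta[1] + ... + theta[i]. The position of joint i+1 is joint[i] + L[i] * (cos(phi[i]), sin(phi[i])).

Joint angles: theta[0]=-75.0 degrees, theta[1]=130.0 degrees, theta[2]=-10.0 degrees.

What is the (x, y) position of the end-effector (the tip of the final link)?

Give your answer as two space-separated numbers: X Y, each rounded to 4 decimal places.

joint[0] = (0.0000, 0.0000)  (base)
link 0: phi[0] = -75 = -75 deg
  cos(-75 deg) = 0.2588, sin(-75 deg) = -0.9659
  joint[1] = (0.0000, 0.0000) + 5.5 * (0.2588, -0.9659) = (0.0000 + 1.4235, 0.0000 + -5.3126) = (1.4235, -5.3126)
link 1: phi[1] = -75 + 130 = 55 deg
  cos(55 deg) = 0.5736, sin(55 deg) = 0.8192
  joint[2] = (1.4235, -5.3126) + 5.3 * (0.5736, 0.8192) = (1.4235 + 3.0400, -5.3126 + 4.3415) = (4.4635, -0.9711)
link 2: phi[2] = -75 + 130 + -10 = 45 deg
  cos(45 deg) = 0.7071, sin(45 deg) = 0.7071
  joint[3] = (4.4635, -0.9711) + 8.8 * (0.7071, 0.7071) = (4.4635 + 6.2225, -0.9711 + 6.2225) = (10.6860, 5.2515)
End effector: (10.6860, 5.2515)

Answer: 10.6860 5.2515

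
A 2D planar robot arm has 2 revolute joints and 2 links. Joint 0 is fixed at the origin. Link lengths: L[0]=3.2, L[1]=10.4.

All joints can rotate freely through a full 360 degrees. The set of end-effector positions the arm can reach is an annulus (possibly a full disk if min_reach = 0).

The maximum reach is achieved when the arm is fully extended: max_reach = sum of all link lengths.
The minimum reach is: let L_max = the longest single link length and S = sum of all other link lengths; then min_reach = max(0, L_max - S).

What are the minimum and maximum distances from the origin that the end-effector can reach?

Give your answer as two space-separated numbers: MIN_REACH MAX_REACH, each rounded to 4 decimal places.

Link lengths: [3.2, 10.4]
max_reach = 3.2 + 10.4 = 13.6
L_max = max([3.2, 10.4]) = 10.4
S (sum of others) = 13.6 - 10.4 = 3.2
min_reach = max(0, 10.4 - 3.2) = max(0, 7.2) = 7.2

Answer: 7.2000 13.6000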